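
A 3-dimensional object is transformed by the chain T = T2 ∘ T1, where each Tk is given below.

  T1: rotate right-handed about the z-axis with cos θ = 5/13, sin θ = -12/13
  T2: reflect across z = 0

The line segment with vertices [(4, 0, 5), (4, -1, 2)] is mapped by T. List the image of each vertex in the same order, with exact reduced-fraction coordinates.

T1 rotate right-handed about the z-axis with cos θ = 5/13, sin θ = -12/13: (4, 0, 5) → (20/13, -48/13, 5); (4, -1, 2) → (8/13, -53/13, 2)
T2 reflect across z = 0: (20/13, -48/13, 5) → (20/13, -48/13, -5); (8/13, -53/13, 2) → (8/13, -53/13, -2)

image vertices: (20/13, -48/13, -5), (8/13, -53/13, -2)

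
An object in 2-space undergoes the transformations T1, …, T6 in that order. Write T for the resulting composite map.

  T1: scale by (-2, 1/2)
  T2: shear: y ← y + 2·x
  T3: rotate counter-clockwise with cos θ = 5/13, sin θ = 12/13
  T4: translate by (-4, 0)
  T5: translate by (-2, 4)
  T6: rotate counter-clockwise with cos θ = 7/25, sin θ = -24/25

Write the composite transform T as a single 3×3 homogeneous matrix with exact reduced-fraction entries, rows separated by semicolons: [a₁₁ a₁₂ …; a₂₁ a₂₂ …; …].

T = [-158/65 18/325 54/25; -244/65 323/650 172/25; 0 0 1]

T1 = [-2 0 0; 0 1/2 0; 0 0 1]
T2·T1 = [-2 0 0; -4 1/2 0; 0 0 1]
T3·…·T1 = [38/13 -6/13 0; -44/13 5/26 0; 0 0 1]
T4·…·T1 = [38/13 -6/13 -4; -44/13 5/26 0; 0 0 1]
T5·…·T1 = [38/13 -6/13 -6; -44/13 5/26 4; 0 0 1]
T6·…·T1 = [-158/65 18/325 54/25; -244/65 323/650 172/25; 0 0 1]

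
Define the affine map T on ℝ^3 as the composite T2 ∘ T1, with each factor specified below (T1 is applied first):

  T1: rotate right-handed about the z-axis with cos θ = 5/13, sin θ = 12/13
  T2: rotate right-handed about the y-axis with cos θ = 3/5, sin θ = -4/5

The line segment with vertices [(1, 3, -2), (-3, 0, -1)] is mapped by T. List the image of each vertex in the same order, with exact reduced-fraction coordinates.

T1 rotate right-handed about the z-axis with cos θ = 5/13, sin θ = 12/13: (1, 3, -2) → (-31/13, 27/13, -2); (-3, 0, -1) → (-15/13, -36/13, -1)
T2 rotate right-handed about the y-axis with cos θ = 3/5, sin θ = -4/5: (-31/13, 27/13, -2) → (11/65, 27/13, -202/65); (-15/13, -36/13, -1) → (7/65, -36/13, -99/65)

image vertices: (11/65, 27/13, -202/65), (7/65, -36/13, -99/65)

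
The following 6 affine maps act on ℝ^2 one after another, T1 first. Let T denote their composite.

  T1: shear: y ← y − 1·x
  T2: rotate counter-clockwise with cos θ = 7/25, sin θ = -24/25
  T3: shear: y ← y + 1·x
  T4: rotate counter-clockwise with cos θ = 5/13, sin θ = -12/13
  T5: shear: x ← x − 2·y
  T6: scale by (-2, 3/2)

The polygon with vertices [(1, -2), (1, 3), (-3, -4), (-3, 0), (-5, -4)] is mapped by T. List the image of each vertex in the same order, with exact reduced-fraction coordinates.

image vertices: (842/65, 69/65), (-674/65, -261/130), (506/65, 192/65), (-3534/325, 162/325), (174/325, 1068/325)

T1 shear: y ← y − 1·x: (1, -2) → (1, -3); (1, 3) → (1, 2); (-3, -4) → (-3, -1); (-3, 0) → (-3, 3); (-5, -4) → (-5, 1)
T2 rotate counter-clockwise with cos θ = 7/25, sin θ = -24/25: (1, -3) → (-13/5, -9/5); (1, 2) → (11/5, -2/5); (-3, -1) → (-9/5, 13/5); (-3, 3) → (51/25, 93/25); (-5, 1) → (-11/25, 127/25)
T3 shear: y ← y + 1·x: (-13/5, -9/5) → (-13/5, -22/5); (11/5, -2/5) → (11/5, 9/5); (-9/5, 13/5) → (-9/5, 4/5); (51/25, 93/25) → (51/25, 144/25); (-11/25, 127/25) → (-11/25, 116/25)
T4 rotate counter-clockwise with cos θ = 5/13, sin θ = -12/13: (-13/5, -22/5) → (-329/65, 46/65); (11/5, 9/5) → (163/65, -87/65); (-9/5, 4/5) → (3/65, 128/65); (51/25, 144/25) → (1983/325, 108/325); (-11/25, 116/25) → (1337/325, 712/325)
T5 shear: x ← x − 2·y: (-329/65, 46/65) → (-421/65, 46/65); (163/65, -87/65) → (337/65, -87/65); (3/65, 128/65) → (-253/65, 128/65); (1983/325, 108/325) → (1767/325, 108/325); (1337/325, 712/325) → (-87/325, 712/325)
T6 scale by (-2, 3/2): (-421/65, 46/65) → (842/65, 69/65); (337/65, -87/65) → (-674/65, -261/130); (-253/65, 128/65) → (506/65, 192/65); (1767/325, 108/325) → (-3534/325, 162/325); (-87/325, 712/325) → (174/325, 1068/325)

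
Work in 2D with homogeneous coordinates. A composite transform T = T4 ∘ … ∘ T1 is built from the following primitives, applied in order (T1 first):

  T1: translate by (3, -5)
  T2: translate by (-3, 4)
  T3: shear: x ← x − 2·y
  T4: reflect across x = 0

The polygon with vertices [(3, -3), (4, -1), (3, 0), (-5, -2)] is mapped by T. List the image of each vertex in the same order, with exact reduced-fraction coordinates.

image vertices: (-11, -4), (-8, -2), (-5, -1), (-1, -3)

T1 translate by (3, -5): (3, -3) → (6, -8); (4, -1) → (7, -6); (3, 0) → (6, -5); (-5, -2) → (-2, -7)
T2 translate by (-3, 4): (6, -8) → (3, -4); (7, -6) → (4, -2); (6, -5) → (3, -1); (-2, -7) → (-5, -3)
T3 shear: x ← x − 2·y: (3, -4) → (11, -4); (4, -2) → (8, -2); (3, -1) → (5, -1); (-5, -3) → (1, -3)
T4 reflect across x = 0: (11, -4) → (-11, -4); (8, -2) → (-8, -2); (5, -1) → (-5, -1); (1, -3) → (-1, -3)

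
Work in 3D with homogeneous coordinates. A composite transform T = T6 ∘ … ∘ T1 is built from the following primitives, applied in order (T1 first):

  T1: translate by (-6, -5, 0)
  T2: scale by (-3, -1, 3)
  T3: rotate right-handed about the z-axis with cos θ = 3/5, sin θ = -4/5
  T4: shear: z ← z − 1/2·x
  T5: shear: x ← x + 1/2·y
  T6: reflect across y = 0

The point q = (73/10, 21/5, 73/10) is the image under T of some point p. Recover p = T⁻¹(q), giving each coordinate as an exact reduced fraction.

T1 = [1 0 0 -6; 0 1 0 -5; 0 0 1 0; 0 0 0 1]
T2·T1 = [-3 0 0 18; 0 -1 0 5; 0 0 3 0; 0 0 0 1]
T3·…·T1 = [-9/5 -4/5 0 74/5; 12/5 -3/5 0 -57/5; 0 0 3 0; 0 0 0 1]
T4·…·T1 = [-9/5 -4/5 0 74/5; 12/5 -3/5 0 -57/5; 9/10 2/5 3 -37/5; 0 0 0 1]
T5·…·T1 = [-3/5 -11/10 0 91/10; 12/5 -3/5 0 -57/5; 9/10 2/5 3 -37/5; 0 0 0 1]
T6·…·T1 = [-3/5 -11/10 0 91/10; -12/5 3/5 0 57/5; 9/10 2/5 3 -37/5; 0 0 0 1]
det M = -9; M⁻¹ = [-1/5 -11/30 0 6; -4/5 1/5 0 5; 1/6 1/12 1/3 0; 0 0 0 1]
M⁻¹ · (73/10, 21/5, 73/10)ᵀ = (3, 0, 4)ᵀ

p = (3, 0, 4)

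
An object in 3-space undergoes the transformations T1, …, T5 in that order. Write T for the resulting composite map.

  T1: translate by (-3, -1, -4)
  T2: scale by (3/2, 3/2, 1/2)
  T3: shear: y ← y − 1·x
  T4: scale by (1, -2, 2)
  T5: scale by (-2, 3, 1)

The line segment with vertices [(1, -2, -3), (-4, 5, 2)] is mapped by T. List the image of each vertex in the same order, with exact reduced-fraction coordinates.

T1 translate by (-3, -1, -4): (1, -2, -3) → (-2, -3, -7); (-4, 5, 2) → (-7, 4, -2)
T2 scale by (3/2, 3/2, 1/2): (-2, -3, -7) → (-3, -9/2, -7/2); (-7, 4, -2) → (-21/2, 6, -1)
T3 shear: y ← y − 1·x: (-3, -9/2, -7/2) → (-3, -3/2, -7/2); (-21/2, 6, -1) → (-21/2, 33/2, -1)
T4 scale by (1, -2, 2): (-3, -3/2, -7/2) → (-3, 3, -7); (-21/2, 33/2, -1) → (-21/2, -33, -2)
T5 scale by (-2, 3, 1): (-3, 3, -7) → (6, 9, -7); (-21/2, -33, -2) → (21, -99, -2)

image vertices: (6, 9, -7), (21, -99, -2)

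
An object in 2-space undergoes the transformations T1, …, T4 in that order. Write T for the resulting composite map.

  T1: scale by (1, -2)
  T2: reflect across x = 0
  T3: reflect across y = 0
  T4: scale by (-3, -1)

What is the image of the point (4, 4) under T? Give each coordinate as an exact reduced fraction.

T(p) = (12, -8)

T1 scale by (1, -2): (4, 4) → (4, -8)
T2 reflect across x = 0: (4, -8) → (-4, -8)
T3 reflect across y = 0: (-4, -8) → (-4, 8)
T4 scale by (-3, -1): (-4, 8) → (12, -8)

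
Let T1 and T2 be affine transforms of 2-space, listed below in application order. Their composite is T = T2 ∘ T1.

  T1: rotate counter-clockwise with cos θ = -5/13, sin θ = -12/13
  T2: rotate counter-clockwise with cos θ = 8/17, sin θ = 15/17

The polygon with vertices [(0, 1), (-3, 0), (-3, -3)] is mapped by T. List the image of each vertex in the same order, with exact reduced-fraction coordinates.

T1 rotate counter-clockwise with cos θ = -5/13, sin θ = -12/13: (0, 1) → (12/13, -5/13); (-3, 0) → (15/13, 36/13); (-3, -3) → (-21/13, 51/13)
T2 rotate counter-clockwise with cos θ = 8/17, sin θ = 15/17: (12/13, -5/13) → (171/221, 140/221); (15/13, 36/13) → (-420/221, 513/221); (-21/13, 51/13) → (-933/221, 93/221)

image vertices: (171/221, 140/221), (-420/221, 513/221), (-933/221, 93/221)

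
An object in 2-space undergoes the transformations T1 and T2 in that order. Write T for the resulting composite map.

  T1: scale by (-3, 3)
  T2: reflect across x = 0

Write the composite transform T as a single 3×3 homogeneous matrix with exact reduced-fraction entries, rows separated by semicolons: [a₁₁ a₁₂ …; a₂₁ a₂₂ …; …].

T = [3 0 0; 0 3 0; 0 0 1]

T1 = [-3 0 0; 0 3 0; 0 0 1]
T2·T1 = [3 0 0; 0 3 0; 0 0 1]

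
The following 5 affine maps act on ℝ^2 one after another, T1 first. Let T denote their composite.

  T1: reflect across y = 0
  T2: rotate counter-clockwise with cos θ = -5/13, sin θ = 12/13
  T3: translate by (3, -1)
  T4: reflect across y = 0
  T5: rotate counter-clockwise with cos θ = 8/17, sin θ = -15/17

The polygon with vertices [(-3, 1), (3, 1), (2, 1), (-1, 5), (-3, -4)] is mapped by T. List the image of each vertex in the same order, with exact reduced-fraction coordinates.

image vertices: (1188/221, -638/221), (-132/221, -764/221), (88/221, -743/221), (64/17, -120/17), (1083/221, 462/221)

T1 reflect across y = 0: (-3, 1) → (-3, -1); (3, 1) → (3, -1); (2, 1) → (2, -1); (-1, 5) → (-1, -5); (-3, -4) → (-3, 4)
T2 rotate counter-clockwise with cos θ = -5/13, sin θ = 12/13: (-3, -1) → (27/13, -31/13); (3, -1) → (-3/13, 41/13); (2, -1) → (2/13, 29/13); (-1, -5) → (5, 1); (-3, 4) → (-33/13, -56/13)
T3 translate by (3, -1): (27/13, -31/13) → (66/13, -44/13); (-3/13, 41/13) → (36/13, 28/13); (2/13, 29/13) → (41/13, 16/13); (5, 1) → (8, 0); (-33/13, -56/13) → (6/13, -69/13)
T4 reflect across y = 0: (66/13, -44/13) → (66/13, 44/13); (36/13, 28/13) → (36/13, -28/13); (41/13, 16/13) → (41/13, -16/13); (8, 0) → (8, 0); (6/13, -69/13) → (6/13, 69/13)
T5 rotate counter-clockwise with cos θ = 8/17, sin θ = -15/17: (66/13, 44/13) → (1188/221, -638/221); (36/13, -28/13) → (-132/221, -764/221); (41/13, -16/13) → (88/221, -743/221); (8, 0) → (64/17, -120/17); (6/13, 69/13) → (1083/221, 462/221)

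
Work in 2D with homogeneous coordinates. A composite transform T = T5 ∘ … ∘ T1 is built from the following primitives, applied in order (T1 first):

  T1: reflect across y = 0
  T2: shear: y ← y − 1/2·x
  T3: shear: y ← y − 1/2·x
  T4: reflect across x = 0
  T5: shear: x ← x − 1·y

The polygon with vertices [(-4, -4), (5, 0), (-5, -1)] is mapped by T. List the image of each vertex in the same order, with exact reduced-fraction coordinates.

image vertices: (-4, 8), (0, -5), (-1, 6)

T1 reflect across y = 0: (-4, -4) → (-4, 4); (5, 0) → (5, 0); (-5, -1) → (-5, 1)
T2 shear: y ← y − 1/2·x: (-4, 4) → (-4, 6); (5, 0) → (5, -5/2); (-5, 1) → (-5, 7/2)
T3 shear: y ← y − 1/2·x: (-4, 6) → (-4, 8); (5, -5/2) → (5, -5); (-5, 7/2) → (-5, 6)
T4 reflect across x = 0: (-4, 8) → (4, 8); (5, -5) → (-5, -5); (-5, 6) → (5, 6)
T5 shear: x ← x − 1·y: (4, 8) → (-4, 8); (-5, -5) → (0, -5); (5, 6) → (-1, 6)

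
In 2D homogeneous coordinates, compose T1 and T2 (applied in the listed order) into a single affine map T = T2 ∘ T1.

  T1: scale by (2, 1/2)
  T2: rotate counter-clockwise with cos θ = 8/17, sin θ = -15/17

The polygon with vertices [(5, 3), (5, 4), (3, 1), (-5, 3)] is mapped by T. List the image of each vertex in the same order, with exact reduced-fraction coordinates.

image vertices: (205/34, -138/17), (110/17, -134/17), (111/34, -86/17), (-115/34, 162/17)

T1 scale by (2, 1/2): (5, 3) → (10, 3/2); (5, 4) → (10, 2); (3, 1) → (6, 1/2); (-5, 3) → (-10, 3/2)
T2 rotate counter-clockwise with cos θ = 8/17, sin θ = -15/17: (10, 3/2) → (205/34, -138/17); (10, 2) → (110/17, -134/17); (6, 1/2) → (111/34, -86/17); (-10, 3/2) → (-115/34, 162/17)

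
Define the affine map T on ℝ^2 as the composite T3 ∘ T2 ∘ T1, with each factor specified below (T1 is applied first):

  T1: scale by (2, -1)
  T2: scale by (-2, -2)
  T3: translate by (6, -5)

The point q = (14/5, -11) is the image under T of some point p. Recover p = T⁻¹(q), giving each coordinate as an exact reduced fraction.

T1 = [2 0 0; 0 -1 0; 0 0 1]
T2·T1 = [-4 0 0; 0 2 0; 0 0 1]
T3·…·T1 = [-4 0 6; 0 2 -5; 0 0 1]
det M = -8; M⁻¹ = [-1/4 0 3/2; 0 1/2 5/2; 0 0 1]
M⁻¹ · (14/5, -11)ᵀ = (4/5, -3)ᵀ

p = (4/5, -3)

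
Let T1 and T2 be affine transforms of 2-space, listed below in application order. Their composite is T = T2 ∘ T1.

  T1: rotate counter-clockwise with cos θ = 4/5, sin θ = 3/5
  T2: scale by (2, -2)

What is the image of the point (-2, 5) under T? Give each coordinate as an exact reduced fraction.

T(p) = (-46/5, -28/5)

T1 rotate counter-clockwise with cos θ = 4/5, sin θ = 3/5: (-2, 5) → (-23/5, 14/5)
T2 scale by (2, -2): (-23/5, 14/5) → (-46/5, -28/5)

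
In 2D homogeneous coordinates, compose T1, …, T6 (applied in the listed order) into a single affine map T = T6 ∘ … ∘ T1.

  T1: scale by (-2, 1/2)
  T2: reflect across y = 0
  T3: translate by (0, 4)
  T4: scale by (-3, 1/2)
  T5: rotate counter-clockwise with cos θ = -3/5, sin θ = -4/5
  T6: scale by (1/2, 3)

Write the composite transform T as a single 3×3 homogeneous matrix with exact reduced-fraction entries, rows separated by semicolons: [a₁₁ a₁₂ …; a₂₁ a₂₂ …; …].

T = [-9/5 -1/10 4/5; -72/5 9/20 -18/5; 0 0 1]

T1 = [-2 0 0; 0 1/2 0; 0 0 1]
T2·T1 = [-2 0 0; 0 -1/2 0; 0 0 1]
T3·…·T1 = [-2 0 0; 0 -1/2 4; 0 0 1]
T4·…·T1 = [6 0 0; 0 -1/4 2; 0 0 1]
T5·…·T1 = [-18/5 -1/5 8/5; -24/5 3/20 -6/5; 0 0 1]
T6·…·T1 = [-9/5 -1/10 4/5; -72/5 9/20 -18/5; 0 0 1]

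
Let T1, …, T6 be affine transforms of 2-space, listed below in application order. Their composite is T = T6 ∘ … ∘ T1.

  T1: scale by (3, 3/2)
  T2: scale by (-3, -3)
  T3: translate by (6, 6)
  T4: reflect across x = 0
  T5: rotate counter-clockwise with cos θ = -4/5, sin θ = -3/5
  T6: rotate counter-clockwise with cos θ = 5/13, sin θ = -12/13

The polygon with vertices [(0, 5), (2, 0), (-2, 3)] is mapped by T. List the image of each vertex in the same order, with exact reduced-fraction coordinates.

T1 scale by (3, 3/2): (0, 5) → (0, 15/2); (2, 0) → (6, 0); (-2, 3) → (-6, 9/2)
T2 scale by (-3, -3): (0, 15/2) → (0, -45/2); (6, 0) → (-18, 0); (-6, 9/2) → (18, -27/2)
T3 translate by (6, 6): (0, -45/2) → (6, -33/2); (-18, 0) → (-12, 6); (18, -27/2) → (24, -15/2)
T4 reflect across x = 0: (6, -33/2) → (-6, -33/2); (-12, 6) → (12, 6); (24, -15/2) → (-24, -15/2)
T5 rotate counter-clockwise with cos θ = -4/5, sin θ = -3/5: (-6, -33/2) → (-51/10, 84/5); (12, 6) → (-6, -12); (-24, -15/2) → (147/10, 102/5)
T6 rotate counter-clockwise with cos θ = 5/13, sin θ = -12/13: (-51/10, 84/5) → (1761/130, 726/65); (-6, -12) → (-174/13, 12/13); (147/10, 102/5) → (3183/130, -372/65)

image vertices: (1761/130, 726/65), (-174/13, 12/13), (3183/130, -372/65)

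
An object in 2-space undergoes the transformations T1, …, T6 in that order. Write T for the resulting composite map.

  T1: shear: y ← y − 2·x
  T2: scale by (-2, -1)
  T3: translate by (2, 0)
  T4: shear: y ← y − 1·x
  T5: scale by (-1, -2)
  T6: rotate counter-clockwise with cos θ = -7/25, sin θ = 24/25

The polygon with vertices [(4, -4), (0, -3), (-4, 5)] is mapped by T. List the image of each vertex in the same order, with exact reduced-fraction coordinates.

T1 shear: y ← y − 2·x: (4, -4) → (4, -12); (0, -3) → (0, -3); (-4, 5) → (-4, 13)
T2 scale by (-2, -1): (4, -12) → (-8, 12); (0, -3) → (0, 3); (-4, 13) → (8, -13)
T3 translate by (2, 0): (-8, 12) → (-6, 12); (0, 3) → (2, 3); (8, -13) → (10, -13)
T4 shear: y ← y − 1·x: (-6, 12) → (-6, 18); (2, 3) → (2, 1); (10, -13) → (10, -23)
T5 scale by (-1, -2): (-6, 18) → (6, -36); (2, 1) → (-2, -2); (10, -23) → (-10, 46)
T6 rotate counter-clockwise with cos θ = -7/25, sin θ = 24/25: (6, -36) → (822/25, 396/25); (-2, -2) → (62/25, -34/25); (-10, 46) → (-1034/25, -562/25)

image vertices: (822/25, 396/25), (62/25, -34/25), (-1034/25, -562/25)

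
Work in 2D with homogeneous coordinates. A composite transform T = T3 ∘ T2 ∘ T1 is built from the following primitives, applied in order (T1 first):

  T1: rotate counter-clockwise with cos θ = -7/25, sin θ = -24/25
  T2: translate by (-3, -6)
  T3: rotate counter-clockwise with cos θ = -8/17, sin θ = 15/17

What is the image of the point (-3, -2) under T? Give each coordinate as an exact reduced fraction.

T1 rotate counter-clockwise with cos θ = -7/25, sin θ = -24/25: (-3, -2) → (-27/25, 86/25)
T2 translate by (-3, -6): (-27/25, 86/25) → (-102/25, -64/25)
T3 rotate counter-clockwise with cos θ = -8/17, sin θ = 15/17: (-102/25, -64/25) → (1776/425, -1018/425)

T(p) = (1776/425, -1018/425)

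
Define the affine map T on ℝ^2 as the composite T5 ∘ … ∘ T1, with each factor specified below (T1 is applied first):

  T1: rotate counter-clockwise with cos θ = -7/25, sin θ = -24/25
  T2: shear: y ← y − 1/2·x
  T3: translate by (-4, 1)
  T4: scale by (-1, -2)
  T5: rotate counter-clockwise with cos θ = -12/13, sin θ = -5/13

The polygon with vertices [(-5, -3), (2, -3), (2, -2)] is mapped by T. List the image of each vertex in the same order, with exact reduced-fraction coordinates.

image vertices: (-3489/325, 3743/325), (-2642/325, 54/325), (-2164/325, -282/325)

T1 rotate counter-clockwise with cos θ = -7/25, sin θ = -24/25: (-5, -3) → (-37/25, 141/25); (2, -3) → (-86/25, -27/25); (2, -2) → (-62/25, -34/25)
T2 shear: y ← y − 1/2·x: (-37/25, 141/25) → (-37/25, 319/50); (-86/25, -27/25) → (-86/25, 16/25); (-62/25, -34/25) → (-62/25, -3/25)
T3 translate by (-4, 1): (-37/25, 319/50) → (-137/25, 369/50); (-86/25, 16/25) → (-186/25, 41/25); (-62/25, -3/25) → (-162/25, 22/25)
T4 scale by (-1, -2): (-137/25, 369/50) → (137/25, -369/25); (-186/25, 41/25) → (186/25, -82/25); (-162/25, 22/25) → (162/25, -44/25)
T5 rotate counter-clockwise with cos θ = -12/13, sin θ = -5/13: (137/25, -369/25) → (-3489/325, 3743/325); (186/25, -82/25) → (-2642/325, 54/325); (162/25, -44/25) → (-2164/325, -282/325)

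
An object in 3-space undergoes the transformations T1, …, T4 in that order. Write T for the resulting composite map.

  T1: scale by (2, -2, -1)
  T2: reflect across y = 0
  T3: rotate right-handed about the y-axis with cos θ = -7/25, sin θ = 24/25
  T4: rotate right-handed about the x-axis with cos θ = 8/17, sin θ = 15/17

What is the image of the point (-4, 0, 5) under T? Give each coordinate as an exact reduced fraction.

T(p) = (-64/25, -681/85, 1816/425)

T1 scale by (2, -2, -1): (-4, 0, 5) → (-8, 0, -5)
T2 reflect across y = 0: (-8, 0, -5) → (-8, 0, -5)
T3 rotate right-handed about the y-axis with cos θ = -7/25, sin θ = 24/25: (-8, 0, -5) → (-64/25, 0, 227/25)
T4 rotate right-handed about the x-axis with cos θ = 8/17, sin θ = 15/17: (-64/25, 0, 227/25) → (-64/25, -681/85, 1816/425)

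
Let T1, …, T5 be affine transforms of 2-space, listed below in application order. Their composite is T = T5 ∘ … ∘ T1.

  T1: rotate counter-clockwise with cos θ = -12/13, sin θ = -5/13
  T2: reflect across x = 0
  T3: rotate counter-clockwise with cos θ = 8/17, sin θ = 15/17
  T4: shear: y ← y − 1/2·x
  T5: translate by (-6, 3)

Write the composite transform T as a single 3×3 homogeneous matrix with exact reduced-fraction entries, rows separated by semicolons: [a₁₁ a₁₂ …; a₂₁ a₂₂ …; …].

T = [171/221 140/221 -6; 109/442 -241/221 3; 0 0 1]

T1 = [-12/13 5/13 0; -5/13 -12/13 0; 0 0 1]
T2·T1 = [12/13 -5/13 0; -5/13 -12/13 0; 0 0 1]
T3·…·T1 = [171/221 140/221 0; 140/221 -171/221 0; 0 0 1]
T4·…·T1 = [171/221 140/221 0; 109/442 -241/221 0; 0 0 1]
T5·…·T1 = [171/221 140/221 -6; 109/442 -241/221 3; 0 0 1]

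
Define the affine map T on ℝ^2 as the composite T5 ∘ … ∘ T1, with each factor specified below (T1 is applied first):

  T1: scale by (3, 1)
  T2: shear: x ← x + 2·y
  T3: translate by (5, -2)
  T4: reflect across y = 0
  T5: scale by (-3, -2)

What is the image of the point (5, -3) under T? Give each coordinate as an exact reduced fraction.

T1 scale by (3, 1): (5, -3) → (15, -3)
T2 shear: x ← x + 2·y: (15, -3) → (9, -3)
T3 translate by (5, -2): (9, -3) → (14, -5)
T4 reflect across y = 0: (14, -5) → (14, 5)
T5 scale by (-3, -2): (14, 5) → (-42, -10)

T(p) = (-42, -10)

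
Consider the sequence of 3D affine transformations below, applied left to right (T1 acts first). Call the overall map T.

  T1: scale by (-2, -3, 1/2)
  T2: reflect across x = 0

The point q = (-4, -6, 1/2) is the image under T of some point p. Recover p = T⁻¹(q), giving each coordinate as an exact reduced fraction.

T1 = [-2 0 0 0; 0 -3 0 0; 0 0 1/2 0; 0 0 0 1]
T2·T1 = [2 0 0 0; 0 -3 0 0; 0 0 1/2 0; 0 0 0 1]
det M = -3; M⁻¹ = [1/2 0 0 0; 0 -1/3 0 0; 0 0 2 0; 0 0 0 1]
M⁻¹ · (-4, -6, 1/2)ᵀ = (-2, 2, 1)ᵀ

p = (-2, 2, 1)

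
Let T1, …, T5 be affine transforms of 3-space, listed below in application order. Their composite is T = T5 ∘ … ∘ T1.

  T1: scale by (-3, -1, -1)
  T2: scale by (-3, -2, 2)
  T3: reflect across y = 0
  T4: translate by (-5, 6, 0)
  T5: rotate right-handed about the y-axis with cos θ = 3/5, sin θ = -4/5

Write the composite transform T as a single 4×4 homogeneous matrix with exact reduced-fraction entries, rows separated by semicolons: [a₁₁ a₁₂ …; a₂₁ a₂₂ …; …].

T1 = [-3 0 0 0; 0 -1 0 0; 0 0 -1 0; 0 0 0 1]
T2·T1 = [9 0 0 0; 0 2 0 0; 0 0 -2 0; 0 0 0 1]
T3·…·T1 = [9 0 0 0; 0 -2 0 0; 0 0 -2 0; 0 0 0 1]
T4·…·T1 = [9 0 0 -5; 0 -2 0 6; 0 0 -2 0; 0 0 0 1]
T5·…·T1 = [27/5 0 8/5 -3; 0 -2 0 6; 36/5 0 -6/5 -4; 0 0 0 1]

T = [27/5 0 8/5 -3; 0 -2 0 6; 36/5 0 -6/5 -4; 0 0 0 1]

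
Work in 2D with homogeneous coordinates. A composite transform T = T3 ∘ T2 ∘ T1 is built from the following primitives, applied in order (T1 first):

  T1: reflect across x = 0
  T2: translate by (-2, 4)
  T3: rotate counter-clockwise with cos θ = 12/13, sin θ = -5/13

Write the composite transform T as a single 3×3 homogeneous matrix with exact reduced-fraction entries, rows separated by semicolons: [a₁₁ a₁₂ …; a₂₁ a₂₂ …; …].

T1 = [-1 0 0; 0 1 0; 0 0 1]
T2·T1 = [-1 0 -2; 0 1 4; 0 0 1]
T3·…·T1 = [-12/13 5/13 -4/13; 5/13 12/13 58/13; 0 0 1]

T = [-12/13 5/13 -4/13; 5/13 12/13 58/13; 0 0 1]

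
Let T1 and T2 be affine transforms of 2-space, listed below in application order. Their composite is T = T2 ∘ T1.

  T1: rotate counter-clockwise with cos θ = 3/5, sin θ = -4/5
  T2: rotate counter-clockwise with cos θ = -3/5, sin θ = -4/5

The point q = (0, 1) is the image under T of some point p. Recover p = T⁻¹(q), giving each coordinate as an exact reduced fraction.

p = (0, -1)

T1 = [3/5 4/5 0; -4/5 3/5 0; 0 0 1]
T2·T1 = [-1 0 0; 0 -1 0; 0 0 1]
det M = 1; M⁻¹ = [-1 0 0; 0 -1 0; 0 0 1]
M⁻¹ · (0, 1)ᵀ = (0, -1)ᵀ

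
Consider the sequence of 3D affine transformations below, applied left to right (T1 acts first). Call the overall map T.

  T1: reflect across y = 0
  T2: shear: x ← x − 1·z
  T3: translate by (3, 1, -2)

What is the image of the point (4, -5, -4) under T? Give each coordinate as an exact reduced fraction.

T1 reflect across y = 0: (4, -5, -4) → (4, 5, -4)
T2 shear: x ← x − 1·z: (4, 5, -4) → (8, 5, -4)
T3 translate by (3, 1, -2): (8, 5, -4) → (11, 6, -6)

T(p) = (11, 6, -6)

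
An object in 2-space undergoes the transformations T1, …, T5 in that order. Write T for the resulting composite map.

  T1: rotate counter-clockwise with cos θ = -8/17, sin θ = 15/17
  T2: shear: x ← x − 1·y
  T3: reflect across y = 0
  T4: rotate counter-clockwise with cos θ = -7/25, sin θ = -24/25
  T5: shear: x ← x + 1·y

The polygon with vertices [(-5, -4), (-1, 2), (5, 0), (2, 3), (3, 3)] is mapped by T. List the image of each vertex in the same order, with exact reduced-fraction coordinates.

image vertices: (-3702/425, -3733/425), (248/425, -433/425), (458/85, 657/85), (79/17, 66/17), (2433/425, 2307/425)

T1 rotate counter-clockwise with cos θ = -8/17, sin θ = 15/17: (-5, -4) → (100/17, -43/17); (-1, 2) → (-22/17, -31/17); (5, 0) → (-40/17, 75/17); (2, 3) → (-61/17, 6/17); (3, 3) → (-69/17, 21/17)
T2 shear: x ← x − 1·y: (100/17, -43/17) → (143/17, -43/17); (-22/17, -31/17) → (9/17, -31/17); (-40/17, 75/17) → (-115/17, 75/17); (-61/17, 6/17) → (-67/17, 6/17); (-69/17, 21/17) → (-90/17, 21/17)
T3 reflect across y = 0: (143/17, -43/17) → (143/17, 43/17); (9/17, -31/17) → (9/17, 31/17); (-115/17, 75/17) → (-115/17, -75/17); (-67/17, 6/17) → (-67/17, -6/17); (-90/17, 21/17) → (-90/17, -21/17)
T4 rotate counter-clockwise with cos θ = -7/25, sin θ = -24/25: (143/17, 43/17) → (31/425, -3733/425); (9/17, 31/17) → (681/425, -433/425); (-115/17, -75/17) → (-199/85, 657/85); (-67/17, -6/17) → (13/17, 66/17); (-90/17, -21/17) → (126/425, 2307/425)
T5 shear: x ← x + 1·y: (31/425, -3733/425) → (-3702/425, -3733/425); (681/425, -433/425) → (248/425, -433/425); (-199/85, 657/85) → (458/85, 657/85); (13/17, 66/17) → (79/17, 66/17); (126/425, 2307/425) → (2433/425, 2307/425)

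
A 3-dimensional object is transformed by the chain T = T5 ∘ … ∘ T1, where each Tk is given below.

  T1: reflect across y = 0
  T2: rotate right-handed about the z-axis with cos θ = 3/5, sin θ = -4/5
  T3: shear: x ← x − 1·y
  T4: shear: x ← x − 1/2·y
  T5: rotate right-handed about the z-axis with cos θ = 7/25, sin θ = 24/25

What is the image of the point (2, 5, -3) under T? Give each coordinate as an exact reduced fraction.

T1 reflect across y = 0: (2, 5, -3) → (2, -5, -3)
T2 rotate right-handed about the z-axis with cos θ = 3/5, sin θ = -4/5: (2, -5, -3) → (-14/5, -23/5, -3)
T3 shear: x ← x − 1·y: (-14/5, -23/5, -3) → (9/5, -23/5, -3)
T4 shear: x ← x − 1/2·y: (9/5, -23/5, -3) → (41/10, -23/5, -3)
T5 rotate right-handed about the z-axis with cos θ = 7/25, sin θ = 24/25: (41/10, -23/5, -3) → (1391/250, 331/125, -3)

T(p) = (1391/250, 331/125, -3)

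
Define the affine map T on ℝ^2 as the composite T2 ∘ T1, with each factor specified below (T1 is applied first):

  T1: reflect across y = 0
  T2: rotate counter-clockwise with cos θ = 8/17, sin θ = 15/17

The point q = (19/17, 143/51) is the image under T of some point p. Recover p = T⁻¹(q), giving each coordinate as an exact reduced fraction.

p = (3, -1/3)

T1 = [1 0 0; 0 -1 0; 0 0 1]
T2·T1 = [8/17 15/17 0; 15/17 -8/17 0; 0 0 1]
det M = -1; M⁻¹ = [8/17 15/17 0; 15/17 -8/17 0; 0 0 1]
M⁻¹ · (19/17, 143/51)ᵀ = (3, -1/3)ᵀ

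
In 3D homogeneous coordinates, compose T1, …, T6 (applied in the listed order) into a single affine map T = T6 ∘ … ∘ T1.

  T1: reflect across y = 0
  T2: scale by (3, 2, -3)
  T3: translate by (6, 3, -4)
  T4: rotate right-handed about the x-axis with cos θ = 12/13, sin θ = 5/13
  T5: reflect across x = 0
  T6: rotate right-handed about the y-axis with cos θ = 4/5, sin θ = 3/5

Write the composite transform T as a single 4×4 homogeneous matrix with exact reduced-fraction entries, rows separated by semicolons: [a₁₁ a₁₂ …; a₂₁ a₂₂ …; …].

T = [-12/5 -6/13 -108/65 -411/65; 0 -24/13 15/13 56/13; 9/5 -8/13 -144/65 102/65; 0 0 0 1]

T1 = [1 0 0 0; 0 -1 0 0; 0 0 1 0; 0 0 0 1]
T2·T1 = [3 0 0 0; 0 -2 0 0; 0 0 -3 0; 0 0 0 1]
T3·…·T1 = [3 0 0 6; 0 -2 0 3; 0 0 -3 -4; 0 0 0 1]
T4·…·T1 = [3 0 0 6; 0 -24/13 15/13 56/13; 0 -10/13 -36/13 -33/13; 0 0 0 1]
T5·…·T1 = [-3 0 0 -6; 0 -24/13 15/13 56/13; 0 -10/13 -36/13 -33/13; 0 0 0 1]
T6·…·T1 = [-12/5 -6/13 -108/65 -411/65; 0 -24/13 15/13 56/13; 9/5 -8/13 -144/65 102/65; 0 0 0 1]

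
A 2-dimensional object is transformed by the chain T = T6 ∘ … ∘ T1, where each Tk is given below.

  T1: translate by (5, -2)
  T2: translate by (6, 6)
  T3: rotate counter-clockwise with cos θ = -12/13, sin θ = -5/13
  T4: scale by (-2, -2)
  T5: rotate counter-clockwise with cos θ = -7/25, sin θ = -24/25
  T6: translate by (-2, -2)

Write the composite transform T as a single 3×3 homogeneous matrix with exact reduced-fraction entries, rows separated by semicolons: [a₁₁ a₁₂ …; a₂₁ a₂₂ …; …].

T1 = [1 0 5; 0 1 -2; 0 0 1]
T2·T1 = [1 0 11; 0 1 4; 0 0 1]
T3·…·T1 = [-12/13 5/13 -112/13; -5/13 -12/13 -103/13; 0 0 1]
T4·…·T1 = [24/13 -10/13 224/13; 10/13 24/13 206/13; 0 0 1]
T5·…·T1 = [72/325 646/325 3376/325; -646/325 72/325 -6818/325; 0 0 1]
T6·…·T1 = [72/325 646/325 2726/325; -646/325 72/325 -7468/325; 0 0 1]

T = [72/325 646/325 2726/325; -646/325 72/325 -7468/325; 0 0 1]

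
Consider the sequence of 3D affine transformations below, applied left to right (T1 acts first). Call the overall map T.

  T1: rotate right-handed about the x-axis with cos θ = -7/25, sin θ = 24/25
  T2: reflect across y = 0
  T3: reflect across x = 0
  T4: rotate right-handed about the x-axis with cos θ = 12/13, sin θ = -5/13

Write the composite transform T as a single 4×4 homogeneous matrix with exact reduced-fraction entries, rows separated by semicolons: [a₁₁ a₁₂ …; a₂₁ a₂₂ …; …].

T = [-1 0 0 0; 0 204/325 253/325 0; 0 253/325 -204/325 0; 0 0 0 1]

T1 = [1 0 0 0; 0 -7/25 -24/25 0; 0 24/25 -7/25 0; 0 0 0 1]
T2·T1 = [1 0 0 0; 0 7/25 24/25 0; 0 24/25 -7/25 0; 0 0 0 1]
T3·…·T1 = [-1 0 0 0; 0 7/25 24/25 0; 0 24/25 -7/25 0; 0 0 0 1]
T4·…·T1 = [-1 0 0 0; 0 204/325 253/325 0; 0 253/325 -204/325 0; 0 0 0 1]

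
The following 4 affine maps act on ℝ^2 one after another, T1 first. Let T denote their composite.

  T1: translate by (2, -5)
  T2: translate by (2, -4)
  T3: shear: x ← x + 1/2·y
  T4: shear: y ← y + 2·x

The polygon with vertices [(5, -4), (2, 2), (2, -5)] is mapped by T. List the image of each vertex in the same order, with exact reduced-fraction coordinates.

image vertices: (5/2, -8), (5/2, -2), (-1, -16)

T1 translate by (2, -5): (5, -4) → (7, -9); (2, 2) → (4, -3); (2, -5) → (4, -10)
T2 translate by (2, -4): (7, -9) → (9, -13); (4, -3) → (6, -7); (4, -10) → (6, -14)
T3 shear: x ← x + 1/2·y: (9, -13) → (5/2, -13); (6, -7) → (5/2, -7); (6, -14) → (-1, -14)
T4 shear: y ← y + 2·x: (5/2, -13) → (5/2, -8); (5/2, -7) → (5/2, -2); (-1, -14) → (-1, -16)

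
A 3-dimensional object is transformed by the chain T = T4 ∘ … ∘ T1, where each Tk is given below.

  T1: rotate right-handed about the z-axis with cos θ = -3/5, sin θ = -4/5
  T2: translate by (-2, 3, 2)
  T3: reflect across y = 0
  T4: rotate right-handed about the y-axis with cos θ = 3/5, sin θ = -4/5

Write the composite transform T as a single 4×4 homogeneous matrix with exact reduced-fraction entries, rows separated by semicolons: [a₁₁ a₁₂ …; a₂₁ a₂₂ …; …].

T1 = [-3/5 4/5 0 0; -4/5 -3/5 0 0; 0 0 1 0; 0 0 0 1]
T2·T1 = [-3/5 4/5 0 -2; -4/5 -3/5 0 3; 0 0 1 2; 0 0 0 1]
T3·…·T1 = [-3/5 4/5 0 -2; 4/5 3/5 0 -3; 0 0 1 2; 0 0 0 1]
T4·…·T1 = [-9/25 12/25 -4/5 -14/5; 4/5 3/5 0 -3; -12/25 16/25 3/5 -2/5; 0 0 0 1]

T = [-9/25 12/25 -4/5 -14/5; 4/5 3/5 0 -3; -12/25 16/25 3/5 -2/5; 0 0 0 1]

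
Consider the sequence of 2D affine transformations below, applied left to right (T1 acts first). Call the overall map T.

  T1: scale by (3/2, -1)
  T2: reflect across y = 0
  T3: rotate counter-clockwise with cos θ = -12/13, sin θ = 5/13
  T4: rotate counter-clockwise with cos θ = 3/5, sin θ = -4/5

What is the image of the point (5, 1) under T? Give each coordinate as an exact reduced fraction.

T1 scale by (3/2, -1): (5, 1) → (15/2, -1)
T2 reflect across y = 0: (15/2, -1) → (15/2, 1)
T3 rotate counter-clockwise with cos θ = -12/13, sin θ = 5/13: (15/2, 1) → (-95/13, 51/26)
T4 rotate counter-clockwise with cos θ = 3/5, sin θ = -4/5: (-95/13, 51/26) → (-183/65, 913/130)

T(p) = (-183/65, 913/130)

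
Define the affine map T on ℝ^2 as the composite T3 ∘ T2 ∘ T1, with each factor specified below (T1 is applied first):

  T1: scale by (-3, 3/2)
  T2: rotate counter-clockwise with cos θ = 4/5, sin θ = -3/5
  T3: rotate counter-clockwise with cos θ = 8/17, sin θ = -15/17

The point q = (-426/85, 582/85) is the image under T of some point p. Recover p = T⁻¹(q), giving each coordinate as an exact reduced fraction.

p = (2, -4)

T1 = [-3 0 0; 0 3/2 0; 0 0 1]
T2·T1 = [-12/5 9/10 0; 9/5 6/5 0; 0 0 1]
T3·…·T1 = [39/85 126/85 0; 252/85 -39/170 0; 0 0 1]
det M = -9/2; M⁻¹ = [13/255 28/85 0; 56/85 -26/255 0; 0 0 1]
M⁻¹ · (-426/85, 582/85)ᵀ = (2, -4)ᵀ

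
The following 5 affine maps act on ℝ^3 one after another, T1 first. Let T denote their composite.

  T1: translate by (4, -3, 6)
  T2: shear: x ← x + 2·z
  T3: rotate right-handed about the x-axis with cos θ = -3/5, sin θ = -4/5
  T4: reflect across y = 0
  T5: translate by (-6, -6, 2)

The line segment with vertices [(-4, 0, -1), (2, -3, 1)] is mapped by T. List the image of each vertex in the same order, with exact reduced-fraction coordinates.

image vertices: (4, -59/5, 7/5), (14, -76/5, 13/5)

T1 translate by (4, -3, 6): (-4, 0, -1) → (0, -3, 5); (2, -3, 1) → (6, -6, 7)
T2 shear: x ← x + 2·z: (0, -3, 5) → (10, -3, 5); (6, -6, 7) → (20, -6, 7)
T3 rotate right-handed about the x-axis with cos θ = -3/5, sin θ = -4/5: (10, -3, 5) → (10, 29/5, -3/5); (20, -6, 7) → (20, 46/5, 3/5)
T4 reflect across y = 0: (10, 29/5, -3/5) → (10, -29/5, -3/5); (20, 46/5, 3/5) → (20, -46/5, 3/5)
T5 translate by (-6, -6, 2): (10, -29/5, -3/5) → (4, -59/5, 7/5); (20, -46/5, 3/5) → (14, -76/5, 13/5)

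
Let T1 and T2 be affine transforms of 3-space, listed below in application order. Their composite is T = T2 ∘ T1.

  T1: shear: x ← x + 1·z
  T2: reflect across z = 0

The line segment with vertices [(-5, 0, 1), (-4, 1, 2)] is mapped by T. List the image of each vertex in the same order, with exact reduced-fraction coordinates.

T1 shear: x ← x + 1·z: (-5, 0, 1) → (-4, 0, 1); (-4, 1, 2) → (-2, 1, 2)
T2 reflect across z = 0: (-4, 0, 1) → (-4, 0, -1); (-2, 1, 2) → (-2, 1, -2)

image vertices: (-4, 0, -1), (-2, 1, -2)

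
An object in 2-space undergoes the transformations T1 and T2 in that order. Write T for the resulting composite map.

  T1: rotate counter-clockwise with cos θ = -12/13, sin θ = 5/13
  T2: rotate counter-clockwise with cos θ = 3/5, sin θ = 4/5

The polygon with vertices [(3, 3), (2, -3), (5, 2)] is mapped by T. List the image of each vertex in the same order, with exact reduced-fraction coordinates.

image vertices: (-69/65, -267/65), (-211/65, 102/65), (-214/65, -277/65)

T1 rotate counter-clockwise with cos θ = -12/13, sin θ = 5/13: (3, 3) → (-51/13, -21/13); (2, -3) → (-9/13, 46/13); (5, 2) → (-70/13, 1/13)
T2 rotate counter-clockwise with cos θ = 3/5, sin θ = 4/5: (-51/13, -21/13) → (-69/65, -267/65); (-9/13, 46/13) → (-211/65, 102/65); (-70/13, 1/13) → (-214/65, -277/65)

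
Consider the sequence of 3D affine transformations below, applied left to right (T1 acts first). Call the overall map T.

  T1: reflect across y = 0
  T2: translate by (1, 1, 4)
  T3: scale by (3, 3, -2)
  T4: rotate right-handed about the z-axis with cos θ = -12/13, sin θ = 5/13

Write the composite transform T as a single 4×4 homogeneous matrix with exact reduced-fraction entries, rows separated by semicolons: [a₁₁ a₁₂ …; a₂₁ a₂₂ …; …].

T1 = [1 0 0 0; 0 -1 0 0; 0 0 1 0; 0 0 0 1]
T2·T1 = [1 0 0 1; 0 -1 0 1; 0 0 1 4; 0 0 0 1]
T3·…·T1 = [3 0 0 3; 0 -3 0 3; 0 0 -2 -8; 0 0 0 1]
T4·…·T1 = [-36/13 15/13 0 -51/13; 15/13 36/13 0 -21/13; 0 0 -2 -8; 0 0 0 1]

T = [-36/13 15/13 0 -51/13; 15/13 36/13 0 -21/13; 0 0 -2 -8; 0 0 0 1]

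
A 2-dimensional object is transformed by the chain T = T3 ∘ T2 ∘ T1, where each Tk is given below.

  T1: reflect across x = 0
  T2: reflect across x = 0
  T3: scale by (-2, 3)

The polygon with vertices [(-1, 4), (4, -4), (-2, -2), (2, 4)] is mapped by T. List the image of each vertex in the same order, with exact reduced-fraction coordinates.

T1 reflect across x = 0: (-1, 4) → (1, 4); (4, -4) → (-4, -4); (-2, -2) → (2, -2); (2, 4) → (-2, 4)
T2 reflect across x = 0: (1, 4) → (-1, 4); (-4, -4) → (4, -4); (2, -2) → (-2, -2); (-2, 4) → (2, 4)
T3 scale by (-2, 3): (-1, 4) → (2, 12); (4, -4) → (-8, -12); (-2, -2) → (4, -6); (2, 4) → (-4, 12)

image vertices: (2, 12), (-8, -12), (4, -6), (-4, 12)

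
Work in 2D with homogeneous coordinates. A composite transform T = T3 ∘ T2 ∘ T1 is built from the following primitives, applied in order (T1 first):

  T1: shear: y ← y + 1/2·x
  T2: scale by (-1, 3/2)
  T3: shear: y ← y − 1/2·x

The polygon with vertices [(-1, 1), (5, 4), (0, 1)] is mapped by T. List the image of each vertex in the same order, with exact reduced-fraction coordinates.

image vertices: (1, 1/4), (-5, 49/4), (0, 3/2)

T1 shear: y ← y + 1/2·x: (-1, 1) → (-1, 1/2); (5, 4) → (5, 13/2); (0, 1) → (0, 1)
T2 scale by (-1, 3/2): (-1, 1/2) → (1, 3/4); (5, 13/2) → (-5, 39/4); (0, 1) → (0, 3/2)
T3 shear: y ← y − 1/2·x: (1, 3/4) → (1, 1/4); (-5, 39/4) → (-5, 49/4); (0, 3/2) → (0, 3/2)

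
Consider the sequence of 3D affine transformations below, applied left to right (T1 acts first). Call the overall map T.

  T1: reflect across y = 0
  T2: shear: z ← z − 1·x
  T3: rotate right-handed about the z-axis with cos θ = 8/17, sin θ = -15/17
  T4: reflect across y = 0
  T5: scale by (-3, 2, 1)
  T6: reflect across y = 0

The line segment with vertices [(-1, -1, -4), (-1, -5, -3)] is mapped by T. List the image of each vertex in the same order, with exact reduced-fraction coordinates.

image vertices: (-21/17, 46/17, -3), (-201/17, 110/17, -2)

T1 reflect across y = 0: (-1, -1, -4) → (-1, 1, -4); (-1, -5, -3) → (-1, 5, -3)
T2 shear: z ← z − 1·x: (-1, 1, -4) → (-1, 1, -3); (-1, 5, -3) → (-1, 5, -2)
T3 rotate right-handed about the z-axis with cos θ = 8/17, sin θ = -15/17: (-1, 1, -3) → (7/17, 23/17, -3); (-1, 5, -2) → (67/17, 55/17, -2)
T4 reflect across y = 0: (7/17, 23/17, -3) → (7/17, -23/17, -3); (67/17, 55/17, -2) → (67/17, -55/17, -2)
T5 scale by (-3, 2, 1): (7/17, -23/17, -3) → (-21/17, -46/17, -3); (67/17, -55/17, -2) → (-201/17, -110/17, -2)
T6 reflect across y = 0: (-21/17, -46/17, -3) → (-21/17, 46/17, -3); (-201/17, -110/17, -2) → (-201/17, 110/17, -2)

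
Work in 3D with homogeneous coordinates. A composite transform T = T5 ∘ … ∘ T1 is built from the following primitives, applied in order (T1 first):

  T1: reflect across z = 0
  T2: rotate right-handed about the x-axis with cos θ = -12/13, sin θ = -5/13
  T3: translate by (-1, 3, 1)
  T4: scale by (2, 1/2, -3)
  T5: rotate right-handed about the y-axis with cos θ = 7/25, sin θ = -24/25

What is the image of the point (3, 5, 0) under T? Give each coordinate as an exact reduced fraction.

T(p) = (-20/13, -21/26, 60/13)

T1 reflect across z = 0: (3, 5, 0) → (3, 5, 0)
T2 rotate right-handed about the x-axis with cos θ = -12/13, sin θ = -5/13: (3, 5, 0) → (3, -60/13, -25/13)
T3 translate by (-1, 3, 1): (3, -60/13, -25/13) → (2, -21/13, -12/13)
T4 scale by (2, 1/2, -3): (2, -21/13, -12/13) → (4, -21/26, 36/13)
T5 rotate right-handed about the y-axis with cos θ = 7/25, sin θ = -24/25: (4, -21/26, 36/13) → (-20/13, -21/26, 60/13)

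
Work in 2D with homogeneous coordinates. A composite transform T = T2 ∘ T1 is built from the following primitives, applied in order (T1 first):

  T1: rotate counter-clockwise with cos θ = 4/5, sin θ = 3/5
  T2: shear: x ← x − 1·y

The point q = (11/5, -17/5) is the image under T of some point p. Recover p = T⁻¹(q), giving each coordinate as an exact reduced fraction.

p = (-3, -2)

T1 = [4/5 -3/5 0; 3/5 4/5 0; 0 0 1]
T2·T1 = [1/5 -7/5 0; 3/5 4/5 0; 0 0 1]
det M = 1; M⁻¹ = [4/5 7/5 0; -3/5 1/5 0; 0 0 1]
M⁻¹ · (11/5, -17/5)ᵀ = (-3, -2)ᵀ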